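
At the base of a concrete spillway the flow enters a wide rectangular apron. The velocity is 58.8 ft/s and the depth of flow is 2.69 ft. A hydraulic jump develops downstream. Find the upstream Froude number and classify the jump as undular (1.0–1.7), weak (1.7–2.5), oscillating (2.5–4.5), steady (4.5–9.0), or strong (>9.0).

Fr₁ = V₁/√(g·y₁) = 58.8/√(32.2×2.69) = 6.32.
Fr₁ = 6.32 lies in the steady range.

Fr₁ = 6.32; steady jump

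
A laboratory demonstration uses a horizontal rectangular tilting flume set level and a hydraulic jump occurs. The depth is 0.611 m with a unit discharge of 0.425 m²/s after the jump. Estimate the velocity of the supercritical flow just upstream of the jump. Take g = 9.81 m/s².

V₁ = 4.92 m/s

V₂ = q/y₂ = 0.425/0.611 = 0.696 m/s; Fr₂ = V₂/√(g·y₂) = 0.284.
From the momentum equation (using Fr₂), y₁/y₂ = ½[√(1 + 8Fr₂²) − 1] = ½[√1.646 − 1] = 0.141.
y₁ = 0.141 × 0.611 = 0.0864 m.
V₁ = q/y₁ = 0.425/0.0864 = 4.92 m/s.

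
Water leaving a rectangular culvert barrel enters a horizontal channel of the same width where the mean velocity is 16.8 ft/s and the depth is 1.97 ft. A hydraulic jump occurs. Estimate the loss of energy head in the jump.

ΔE = 0.691 ft

Fr₁ = V₁/√(g·y₁) = 16.8/√(32.2×1.97) = 2.11.
From the momentum equation for a rectangular channel, y₂/y₁ = ½[√(1 + 8Fr₁²) − 1] = ½[√36.59 − 1] = 2.52.
y₂ = 2.52 × 1.97 = 4.97 ft.
Head loss: ΔE = (y₂ − y₁)³/(4y₁y₂) = (4.97 − 1.97)³/(4×1.97×4.97) = 27.1/39.2 = 0.691 ft.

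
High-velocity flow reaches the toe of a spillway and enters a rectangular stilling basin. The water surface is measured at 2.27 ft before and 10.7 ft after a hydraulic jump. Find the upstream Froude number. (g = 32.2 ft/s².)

Fr₁ = 3.67

For a rectangular channel the momentum equation gives q² = ½·g·y₁·y₂·(y₁ + y₂) = ½×32.2×2.27×10.7×13.0 = 5072.
q = √5072 = 71.2 ft²/s.
V₁ = q/y₁ = 31.4 ft/s; Fr₁ = V₁/√(g·y₁) = 3.67.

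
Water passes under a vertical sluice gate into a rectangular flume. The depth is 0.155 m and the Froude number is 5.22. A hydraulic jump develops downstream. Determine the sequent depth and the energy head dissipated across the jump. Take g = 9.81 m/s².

Fr₁ = 5.22 (given).
From the momentum equation for a rectangular channel, y₂/y₁ = ½[√(1 + 8Fr₁²) − 1] = ½[√219.0 − 1] = 6.90.
y₂ = 6.90 × 0.155 = 1.07 m.
V₁ = Fr₁·√(g·y₁) = 5.22×√(9.81×0.155) = 6.44 m/s; q = V₁·y₁ = 0.998 m²/s. V₂ = q/y₂ = 0.998/1.07 = 0.933 m/s. E₁ = y₁ + V₁²/2g = 2.27 m; E₂ = y₂ + V₂²/2g = 1.11 m. ΔE = E₁ − E₂ = 1.15 m.

y₂ = 1.07 m; ΔE = 1.15 m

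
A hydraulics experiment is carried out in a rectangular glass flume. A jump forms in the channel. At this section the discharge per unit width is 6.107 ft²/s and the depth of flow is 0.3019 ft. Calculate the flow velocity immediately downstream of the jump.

V₂ = 2.328 ft/s

V₁ = q/y₁ = 6.107/0.3019 = 20.23 ft/s. Fr₁ = V₁/√(g·y₁) = 20.23/√(32.2×0.3019) = 6.488.
By Bélanger, y₂/y₁ = ½[√(1 + 8Fr₁²) − 1] = ½[√337.74 − 1] = 8.689.
y₂ = 8.689 × 0.3019 = 2.623 ft.
V₂ = q/y₂ = 6.107/2.623 = 2.328 ft/s.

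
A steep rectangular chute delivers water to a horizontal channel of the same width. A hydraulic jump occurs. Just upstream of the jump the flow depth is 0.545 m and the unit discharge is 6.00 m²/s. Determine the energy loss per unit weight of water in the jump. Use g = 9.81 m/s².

V₁ = q/y₁ = 6.00/0.545 = 11.0 m/s. Fr₁ = V₁/√(g·y₁) = 11.0/√(9.81×0.545) = 4.76.
Sequent-depth ratio: y₂/y₁ = ½[√(1 + 8Fr₁²) − 1] = ½[√182.4 − 1] = 6.25.
y₂ = 6.25 × 0.545 = 3.41 m.
V₂ = q/y₂ = 6.00/3.41 = 1.76 m/s. E₁ = y₁ + V₁²/2g = 6.72 m; E₂ = y₂ + V₂²/2g = 3.57 m. ΔE = E₁ − E₂ = 3.16 m.

ΔE = 3.16 m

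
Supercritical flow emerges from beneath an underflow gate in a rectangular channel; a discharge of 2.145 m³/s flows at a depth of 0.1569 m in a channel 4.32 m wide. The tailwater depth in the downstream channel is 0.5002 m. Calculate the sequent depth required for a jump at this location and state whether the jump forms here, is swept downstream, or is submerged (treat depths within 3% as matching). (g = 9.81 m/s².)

q = Q/b = 2.145/4.32 = 0.4965 m²/s; V₁ = q/y₁ = 3.165 m/s. Fr₁ = V₁/√(g·y₁) = 2.551.
By Bélanger, y₂/y₁ = ½[√(1 + 8Fr₁²) − 1] = ½[√53.052 − 1] = 3.142.
y₂ = 3.142 × 0.1569 = 0.4930 m.
Tailwater y_tw = 0.5002 m: y_tw ≈ y₂, so the jump forms here.

y₂ = 0.4930 m; the jump forms here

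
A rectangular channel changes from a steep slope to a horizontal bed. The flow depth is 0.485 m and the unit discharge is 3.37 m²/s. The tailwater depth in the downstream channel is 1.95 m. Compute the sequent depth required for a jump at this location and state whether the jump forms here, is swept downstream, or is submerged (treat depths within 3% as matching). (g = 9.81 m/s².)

V₁ = q/y₁ = 3.37/0.485 = 6.95 m/s. Fr₁ = V₁/√(g·y₁) = 6.95/√(9.81×0.485) = 3.19.
Conjugate-depth relation: y₂/y₁ = ½[√(1 + 8Fr₁²) − 1] = ½[√82.18 − 1] = 4.03.
y₂ = 4.03 × 0.485 = 1.96 m.
Tailwater y_tw = 1.95 m: y_tw ≈ y₂, so the jump forms here.

y₂ = 1.96 m; the jump forms here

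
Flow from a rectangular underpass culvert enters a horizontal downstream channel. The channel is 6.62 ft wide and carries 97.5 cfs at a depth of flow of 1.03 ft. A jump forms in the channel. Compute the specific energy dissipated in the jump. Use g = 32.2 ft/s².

q = Q/b = 97.5/6.62 = 14.7 ft²/s; V₁ = q/y₁ = 14.3 ft/s. Fr₁ = V₁/√(g·y₁) = 2.48.
By Bélanger, y₂/y₁ = ½[√(1 + 8Fr₁²) − 1] = ½[√50.32 − 1] = 3.05.
y₂ = 3.05 × 1.03 = 3.14 ft.
Head loss: ΔE = (y₂ − y₁)³/(4y₁y₂) = (3.14 − 1.03)³/(4×1.03×3.14) = 9.37/12.9 = 0.725 ft.

ΔE = 0.725 ft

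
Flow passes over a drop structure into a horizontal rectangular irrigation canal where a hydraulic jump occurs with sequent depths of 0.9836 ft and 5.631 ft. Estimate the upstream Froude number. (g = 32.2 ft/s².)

Fr₁ = 4.387

For a rectangular channel the momentum equation gives q² = ½·g·y₁·y₂·(y₁ + y₂) = ½×32.2×0.9836×5.631×6.615 = 589.8.
q = √589.8 = 24.29 ft²/s.
V₁ = q/y₁ = 24.69 ft/s; Fr₁ = V₁/√(g·y₁) = 4.387.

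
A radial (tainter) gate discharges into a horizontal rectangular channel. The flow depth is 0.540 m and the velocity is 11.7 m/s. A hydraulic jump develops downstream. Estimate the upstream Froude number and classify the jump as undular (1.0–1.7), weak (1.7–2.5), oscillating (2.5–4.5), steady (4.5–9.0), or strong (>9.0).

Fr₁ = 5.08; steady jump

Fr₁ = V₁/√(g·y₁) = 11.7/√(9.81×0.540) = 5.08.
Fr₁ = 5.08 lies in the steady range.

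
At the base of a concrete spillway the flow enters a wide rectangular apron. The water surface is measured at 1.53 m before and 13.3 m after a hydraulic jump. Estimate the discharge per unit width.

For a rectangular channel the momentum equation gives q² = ½·g·y₁·y₂·(y₁ + y₂) = ½×9.81×1.53×13.3×14.8 = 1480.
q = √1480 = 38.5 m²/s.

q = 38.5 m²/s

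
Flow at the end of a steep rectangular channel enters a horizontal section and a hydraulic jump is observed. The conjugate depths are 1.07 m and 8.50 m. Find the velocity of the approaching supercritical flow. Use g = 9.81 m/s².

V₁ = 19.3 m/s

For a rectangular channel the momentum equation gives q² = ½·g·y₁·y₂·(y₁ + y₂) = ½×9.81×1.07×8.50×9.57 = 427.
q = √427 = 20.7 m²/s.
V₁ = q/y₁ = 20.7/1.07 = 19.3 m/s.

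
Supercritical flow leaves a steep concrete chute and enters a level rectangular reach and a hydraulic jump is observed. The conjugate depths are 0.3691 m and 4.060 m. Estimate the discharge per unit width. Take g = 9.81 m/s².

q = 5.706 m²/s

For a rectangular channel the momentum equation gives q² = ½·g·y₁·y₂·(y₁ + y₂) = ½×9.81×0.3691×4.060×4.429 = 32.56.
q = √32.56 = 5.706 m²/s.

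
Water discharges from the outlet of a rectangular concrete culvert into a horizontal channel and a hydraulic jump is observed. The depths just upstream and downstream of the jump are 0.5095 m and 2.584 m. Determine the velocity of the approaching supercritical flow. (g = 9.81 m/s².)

For a rectangular channel the momentum equation gives q² = ½·g·y₁·y₂·(y₁ + y₂) = ½×9.81×0.5095×2.584×3.094 = 19.98.
q = √19.98 = 4.470 m²/s.
V₁ = q/y₁ = 4.470/0.5095 = 8.772 m/s.

V₁ = 8.772 m/s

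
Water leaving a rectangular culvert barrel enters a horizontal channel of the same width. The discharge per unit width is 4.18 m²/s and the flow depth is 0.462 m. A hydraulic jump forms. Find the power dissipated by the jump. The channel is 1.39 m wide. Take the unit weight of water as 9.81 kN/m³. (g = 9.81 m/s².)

V₁ = q/y₁ = 4.18/0.462 = 9.05 m/s. Fr₁ = V₁/√(g·y₁) = 9.05/√(9.81×0.462) = 4.25.
From the momentum equation for a rectangular channel, y₂/y₁ = ½[√(1 + 8Fr₁²) − 1] = ½[√145.5 − 1] = 5.53.
y₂ = 5.53 × 0.462 = 2.56 m.
V₂ = q/y₂ = 4.18/2.56 = 1.64 m/s. E₁ = y₁ + V₁²/2g = 4.63 m; E₂ = y₂ + V₂²/2g = 2.69 m. ΔE = E₁ − E₂ = 1.94 m.
Q = q·b = 4.18 × 1.39 = 5.81 m³/s. P = γ·Q·ΔE = 9.81 × 5.81 × 1.94 = 111 kW.

P = 111 kW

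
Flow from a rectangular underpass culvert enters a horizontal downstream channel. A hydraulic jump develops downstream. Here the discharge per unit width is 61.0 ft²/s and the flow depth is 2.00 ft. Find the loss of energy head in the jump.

V₁ = q/y₁ = 61.0/2.00 = 30.5 ft/s. Fr₁ = V₁/√(g·y₁) = 30.5/√(32.2×2.00) = 3.80.
Conjugate-depth relation: y₂/y₁ = ½[√(1 + 8Fr₁²) − 1] = ½[√116.6 − 1] = 4.90.
y₂ = 4.90 × 2.00 = 9.80 ft.
Head loss: ΔE = (y₂ − y₁)³/(4y₁y₂) = (9.80 − 2.00)³/(4×2.00×9.80) = 474/78.4 = 6.05 ft.

ΔE = 6.05 ft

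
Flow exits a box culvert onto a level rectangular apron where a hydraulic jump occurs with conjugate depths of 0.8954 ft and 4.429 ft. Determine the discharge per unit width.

q = 18.44 ft²/s

For a rectangular channel the momentum equation gives q² = ½·g·y₁·y₂·(y₁ + y₂) = ½×32.2×0.8954×4.429×5.324 = 340.0.
q = √340.0 = 18.44 ft²/s.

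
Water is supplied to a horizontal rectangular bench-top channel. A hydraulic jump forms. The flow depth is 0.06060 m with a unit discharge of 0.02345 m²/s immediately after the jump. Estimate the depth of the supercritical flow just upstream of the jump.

y₁ = 0.02231 m

V₂ = q/y₂ = 0.02345/0.06060 = 0.3870 m/s; Fr₂ = V₂/√(g·y₂) = 0.5019.
Since the conjugate-depth ratio holds either way, y₁/y₂ = ½[√(1 + 8Fr₂²) − 1] = ½[√3.0151 − 1] = 0.3682.
y₁ = 0.3682 × 0.06060 = 0.02231 m.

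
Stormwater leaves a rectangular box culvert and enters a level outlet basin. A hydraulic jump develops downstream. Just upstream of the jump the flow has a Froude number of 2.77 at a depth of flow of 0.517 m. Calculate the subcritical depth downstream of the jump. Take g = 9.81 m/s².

Fr₁ = 2.77 (given).
By Bélanger, y₂/y₁ = ½[√(1 + 8Fr₁²) − 1] = ½[√62.38 − 1] = 3.45.
y₂ = 3.45 × 0.517 = 1.78 m.

y₂ = 1.78 m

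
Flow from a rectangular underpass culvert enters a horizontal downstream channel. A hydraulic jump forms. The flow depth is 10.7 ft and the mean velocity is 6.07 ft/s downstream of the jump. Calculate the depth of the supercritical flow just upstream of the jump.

y₁ = 1.94 ft

Fr₂ = V₂/√(g·y₂) = 6.07/√(32.2×10.7) = 0.327.
Applying the sequent-depth relation in reverse, y₁/y₂ = ½[√(1 + 8Fr₂²) − 1] = ½[√1.856 − 1] = 0.181.
y₁ = 0.181 × 10.7 = 1.94 ft.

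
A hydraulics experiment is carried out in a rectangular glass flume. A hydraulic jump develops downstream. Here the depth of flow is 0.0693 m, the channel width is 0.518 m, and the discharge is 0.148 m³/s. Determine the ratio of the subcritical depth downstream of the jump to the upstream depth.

q = Q/b = 0.148/0.518 = 0.286 m²/s; V₁ = q/y₁ = 4.12 m/s. Fr₁ = V₁/√(g·y₁) = 5.00.
Sequent-depth ratio: y₂/y₁ = ½[√(1 + 8Fr₁²) − 1] = ½[√201.0 − 1] = 6.59.

y₂/y₁ = 6.59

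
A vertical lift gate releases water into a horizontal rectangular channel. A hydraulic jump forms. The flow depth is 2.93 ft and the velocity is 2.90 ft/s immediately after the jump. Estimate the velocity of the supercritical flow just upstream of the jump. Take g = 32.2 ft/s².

Fr₂ = V₂/√(g·y₂) = 2.90/√(32.2×2.93) = 0.299.
Since the conjugate-depth ratio holds either way, y₁/y₂ = ½[√(1 + 8Fr₂²) − 1] = ½[√1.713 − 1] = 0.154.
y₁ = 0.154 × 2.93 = 0.452 ft.
V₁ = q/y₁ = 8.50/0.452 = 18.8 ft/s.

V₁ = 18.8 ft/s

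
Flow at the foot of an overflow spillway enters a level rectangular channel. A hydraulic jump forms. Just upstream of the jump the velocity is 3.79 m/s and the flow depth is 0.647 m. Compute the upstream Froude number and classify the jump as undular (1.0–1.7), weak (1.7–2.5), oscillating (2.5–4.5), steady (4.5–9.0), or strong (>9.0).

Fr₁ = 1.50; undular jump

Fr₁ = V₁/√(g·y₁) = 3.79/√(9.81×0.647) = 1.50.
Fr₁ = 1.50 lies in the undular range.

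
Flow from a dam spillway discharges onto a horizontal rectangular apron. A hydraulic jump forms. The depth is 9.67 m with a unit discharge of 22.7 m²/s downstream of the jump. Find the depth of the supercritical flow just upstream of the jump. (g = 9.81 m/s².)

y₁ = 1.02 m

V₂ = q/y₂ = 22.7/9.67 = 2.35 m/s; Fr₂ = V₂/√(g·y₂) = 0.241.
Since the conjugate-depth ratio holds either way, y₁/y₂ = ½[√(1 + 8Fr₂²) − 1] = ½[√1.465 − 1] = 0.105.
y₁ = 0.105 × 9.67 = 1.02 m.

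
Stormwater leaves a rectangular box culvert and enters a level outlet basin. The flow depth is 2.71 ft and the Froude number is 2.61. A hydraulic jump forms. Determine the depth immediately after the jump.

y₂ = 8.74 ft

Fr₁ = 2.61 (given).
Sequent-depth ratio: y₂/y₁ = ½[√(1 + 8Fr₁²) − 1] = ½[√55.50 − 1] = 3.22.
y₂ = 3.22 × 2.71 = 8.74 ft.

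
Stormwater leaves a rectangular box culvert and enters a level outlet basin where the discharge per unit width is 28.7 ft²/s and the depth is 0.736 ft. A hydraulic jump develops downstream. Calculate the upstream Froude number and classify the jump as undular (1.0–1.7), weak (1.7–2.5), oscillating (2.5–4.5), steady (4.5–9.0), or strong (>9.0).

Fr₁ = 8.01; steady jump

V₁ = q/y₁ = 28.7/0.736 = 39.0 ft/s. Fr₁ = V₁/√(g·y₁) = 39.0/√(32.2×0.736) = 8.01.
Fr₁ = 8.01 lies in the steady range.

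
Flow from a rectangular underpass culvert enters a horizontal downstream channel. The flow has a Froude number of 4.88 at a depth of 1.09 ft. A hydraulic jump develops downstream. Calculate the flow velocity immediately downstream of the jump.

Fr₁ = 4.88 (given).
From the momentum equation for a rectangular channel, y₂/y₁ = ½[√(1 + 8Fr₁²) − 1] = ½[√191.5 − 1] = 6.42.
y₂ = 6.42 × 1.09 = 7.00 ft.
V₁ = Fr₁·√(g·y₁) = 4.88×√(32.2×1.09) = 28.9 ft/s; q = V₁·y₁ = 31.5 ft²/s.
V₂ = q/y₂ = 31.5/7.00 = 4.50 ft/s.

V₂ = 4.50 ft/s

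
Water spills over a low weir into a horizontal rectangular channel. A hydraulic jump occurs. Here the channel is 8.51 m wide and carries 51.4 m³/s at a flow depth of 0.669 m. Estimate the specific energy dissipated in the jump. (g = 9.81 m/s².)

q = Q/b = 51.4/8.51 = 6.04 m²/s; V₁ = q/y₁ = 9.03 m/s. Fr₁ = V₁/√(g·y₁) = 3.52.
Bélanger equation: y₂/y₁ = ½[√(1 + 8Fr₁²) − 1] = ½[√100.4 − 1] = 4.51.
y₂ = 4.51 × 0.669 = 3.02 m.
Head loss: ΔE = (y₂ − y₁)³/(4y₁y₂) = (3.02 − 0.669)³/(4×0.669×3.02) = 12.9/8.07 = 1.60 m.

ΔE = 1.60 m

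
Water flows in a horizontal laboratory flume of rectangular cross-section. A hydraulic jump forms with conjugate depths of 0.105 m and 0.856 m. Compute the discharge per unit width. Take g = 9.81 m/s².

For a rectangular channel the momentum equation gives q² = ½·g·y₁·y₂·(y₁ + y₂) = ½×9.81×0.105×0.856×0.961 = 0.424.
q = √0.424 = 0.651 m²/s.

q = 0.651 m²/s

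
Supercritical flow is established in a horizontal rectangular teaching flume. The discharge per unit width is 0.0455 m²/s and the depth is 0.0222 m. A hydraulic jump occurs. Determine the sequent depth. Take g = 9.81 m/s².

y₂ = 0.127 m

V₁ = q/y₁ = 0.0455/0.0222 = 2.05 m/s. Fr₁ = V₁/√(g·y₁) = 2.05/√(9.81×0.0222) = 4.39.
Sequent-depth ratio: y₂/y₁ = ½[√(1 + 8Fr₁²) − 1] = ½[√155.3 − 1] = 5.73.
y₂ = 5.73 × 0.0222 = 0.127 m.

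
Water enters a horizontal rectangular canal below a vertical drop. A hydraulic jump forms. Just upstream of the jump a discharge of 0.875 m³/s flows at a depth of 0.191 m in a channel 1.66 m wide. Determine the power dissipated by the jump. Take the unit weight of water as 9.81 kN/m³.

q = Q/b = 0.875/1.66 = 0.527 m²/s; V₁ = q/y₁ = 2.76 m/s. Fr₁ = V₁/√(g·y₁) = 2.02.
Bélanger equation: y₂/y₁ = ½[√(1 + 8Fr₁²) − 1] = ½[√33.52 − 1] = 2.39.
y₂ = 2.39 × 0.191 = 0.457 m.
V₂ = q/y₂ = 0.527/0.457 = 1.15 m/s. E₁ = y₁ + V₁²/2g = 0.579 m; E₂ = y₂ + V₂²/2g = 0.525 m. ΔE = E₁ − E₂ = 0.0541 m.
P = γ·Q·ΔE = 9.81 × 0.875 × 0.0541 = 0.464 kW.

P = 0.464 kW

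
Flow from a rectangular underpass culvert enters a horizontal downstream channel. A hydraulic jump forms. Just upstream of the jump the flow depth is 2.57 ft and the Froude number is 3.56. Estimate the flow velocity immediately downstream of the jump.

Fr₁ = 3.56 (given).
By Bélanger, y₂/y₁ = ½[√(1 + 8Fr₁²) − 1] = ½[√102.4 − 1] = 4.56.
y₂ = 4.56 × 2.57 = 11.7 ft.
V₁ = Fr₁·√(g·y₁) = 3.56×√(32.2×2.57) = 32.4 ft/s; q = V₁·y₁ = 83.2 ft²/s.
V₂ = q/y₂ = 83.2/11.7 = 7.10 ft/s.

V₂ = 7.10 ft/s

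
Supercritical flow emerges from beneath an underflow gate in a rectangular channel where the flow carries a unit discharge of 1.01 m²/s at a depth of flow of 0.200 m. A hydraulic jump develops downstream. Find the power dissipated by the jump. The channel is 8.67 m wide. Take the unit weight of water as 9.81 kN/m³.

V₁ = q/y₁ = 1.01/0.200 = 5.05 m/s. Fr₁ = V₁/√(g·y₁) = 5.05/√(9.81×0.200) = 3.61.
By Bélanger, y₂/y₁ = ½[√(1 + 8Fr₁²) − 1] = ½[√105.0 − 1] = 4.62.
y₂ = 4.62 × 0.200 = 0.925 m.
V₂ = q/y₂ = 1.01/0.925 = 1.09 m/s. E₁ = y₁ + V₁²/2g = 1.50 m; E₂ = y₂ + V₂²/2g = 0.985 m. ΔE = E₁ − E₂ = 0.514 m.
Q = q·b = 1.01 × 8.67 = 8.76 m³/s. P = γ·Q·ΔE = 9.81 × 8.76 × 0.514 = 44.2 kW.

P = 44.2 kW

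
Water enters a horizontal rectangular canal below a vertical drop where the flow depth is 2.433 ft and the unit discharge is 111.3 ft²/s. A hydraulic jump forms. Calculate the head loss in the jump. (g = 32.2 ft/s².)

ΔE = 17.62 ft

V₁ = q/y₁ = 111.3/2.433 = 45.75 ft/s. Fr₁ = V₁/√(g·y₁) = 45.75/√(32.2×2.433) = 5.168.
Conjugate-depth relation: y₂/y₁ = ½[√(1 + 8Fr₁²) − 1] = ½[√214.70 − 1] = 6.826.
y₂ = 6.826 × 2.433 = 16.61 ft.
V₂ = q/y₂ = 111.3/16.61 = 6.701 ft/s. E₁ = y₁ + V₁²/2g = 34.93 ft; E₂ = y₂ + V₂²/2g = 17.31 ft. ΔE = E₁ − E₂ = 17.62 ft.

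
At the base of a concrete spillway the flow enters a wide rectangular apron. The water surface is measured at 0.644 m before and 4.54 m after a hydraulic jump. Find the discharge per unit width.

For a rectangular channel the momentum equation gives q² = ½·g·y₁·y₂·(y₁ + y₂) = ½×9.81×0.644×4.54×5.18 = 74.3.
q = √74.3 = 8.62 m²/s.

q = 8.62 m²/s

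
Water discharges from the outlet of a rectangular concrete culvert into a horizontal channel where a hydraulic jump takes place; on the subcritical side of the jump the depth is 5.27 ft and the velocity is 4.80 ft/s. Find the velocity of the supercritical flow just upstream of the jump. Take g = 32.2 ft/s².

V₁ = 21.6 ft/s

Fr₂ = V₂/√(g·y₂) = 4.80/√(32.2×5.27) = 0.368.
Applying the sequent-depth relation in reverse, y₁/y₂ = ½[√(1 + 8Fr₂²) − 1] = ½[√2.086 − 1] = 0.222.
y₁ = 0.222 × 5.27 = 1.17 ft.
V₁ = q/y₁ = 25.3/1.17 = 21.6 ft/s.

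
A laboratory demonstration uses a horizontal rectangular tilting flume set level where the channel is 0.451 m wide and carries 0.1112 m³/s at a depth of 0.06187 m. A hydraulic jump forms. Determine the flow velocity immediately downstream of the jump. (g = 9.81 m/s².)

q = Q/b = 0.1112/0.451 = 0.2466 m²/s; V₁ = q/y₁ = 3.985 m/s. Fr₁ = V₁/√(g·y₁) = 5.115.
By Bélanger, y₂/y₁ = ½[√(1 + 8Fr₁²) − 1] = ½[√210.33 − 1] = 6.751.
y₂ = 6.751 × 0.06187 = 0.4177 m.
V₂ = q/y₂ = 0.2466/0.4177 = 0.5903 m/s.

V₂ = 0.5903 m/s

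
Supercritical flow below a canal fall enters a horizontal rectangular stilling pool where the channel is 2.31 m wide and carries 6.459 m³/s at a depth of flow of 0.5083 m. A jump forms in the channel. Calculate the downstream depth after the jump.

q = Q/b = 6.459/2.31 = 2.796 m²/s; V₁ = q/y₁ = 5.501 m/s. Fr₁ = V₁/√(g·y₁) = 2.463.
From the momentum equation for a rectangular channel, y₂/y₁ = ½[√(1 + 8Fr₁²) − 1] = ½[√49.548 − 1] = 3.020.
y₂ = 3.020 × 0.5083 = 1.535 m.

y₂ = 1.535 m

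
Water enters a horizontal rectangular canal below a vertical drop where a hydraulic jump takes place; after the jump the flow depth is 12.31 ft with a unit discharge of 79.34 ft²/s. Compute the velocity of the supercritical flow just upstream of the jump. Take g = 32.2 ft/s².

V₂ = q/y₂ = 79.34/12.31 = 6.445 ft/s; Fr₂ = V₂/√(g·y₂) = 0.3237.
Since the conjugate-depth ratio holds either way, y₁/y₂ = ½[√(1 + 8Fr₂²) − 1] = ½[√1.8384 − 1] = 0.1779.
y₁ = 0.1779 × 12.31 = 2.190 ft.
V₁ = q/y₁ = 79.34/2.190 = 36.22 ft/s.

V₁ = 36.22 ft/s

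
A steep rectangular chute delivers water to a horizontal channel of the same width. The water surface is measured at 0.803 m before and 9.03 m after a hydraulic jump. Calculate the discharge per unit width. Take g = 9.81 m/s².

For a rectangular channel the momentum equation gives q² = ½·g·y₁·y₂·(y₁ + y₂) = ½×9.81×0.803×9.03×9.83 = 350.
q = √350 = 18.7 m²/s.

q = 18.7 m²/s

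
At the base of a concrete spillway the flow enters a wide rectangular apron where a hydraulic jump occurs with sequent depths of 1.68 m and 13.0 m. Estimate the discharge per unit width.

q = 39.7 m²/s

For a rectangular channel the momentum equation gives q² = ½·g·y₁·y₂·(y₁ + y₂) = ½×9.81×1.68×13.0×14.7 = 1573.
q = √1573 = 39.7 m²/s.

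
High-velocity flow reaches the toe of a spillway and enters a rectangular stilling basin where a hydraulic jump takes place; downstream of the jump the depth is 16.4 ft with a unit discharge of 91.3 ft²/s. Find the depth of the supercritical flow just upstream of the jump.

V₂ = q/y₂ = 91.3/16.4 = 5.57 ft/s; Fr₂ = V₂/√(g·y₂) = 0.242.
Since the conjugate-depth ratio holds either way, y₁/y₂ = ½[√(1 + 8Fr₂²) − 1] = ½[√1.470 − 1] = 0.106.
y₁ = 0.106 × 16.4 = 1.74 ft.

y₁ = 1.74 ft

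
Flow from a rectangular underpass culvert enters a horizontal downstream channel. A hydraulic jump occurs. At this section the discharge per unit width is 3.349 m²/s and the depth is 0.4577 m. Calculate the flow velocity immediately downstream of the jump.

V₁ = q/y₁ = 3.349/0.4577 = 7.317 m/s. Fr₁ = V₁/√(g·y₁) = 7.317/√(9.81×0.4577) = 3.453.
By Bélanger, y₂/y₁ = ½[√(1 + 8Fr₁²) − 1] = ½[√96.391 − 1] = 4.409.
y₂ = 4.409 × 0.4577 = 2.018 m.
V₂ = q/y₂ = 3.349/2.018 = 1.660 m/s.

V₂ = 1.660 m/s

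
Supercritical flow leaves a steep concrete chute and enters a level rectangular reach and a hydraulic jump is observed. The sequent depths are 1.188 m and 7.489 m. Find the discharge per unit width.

For a rectangular channel the momentum equation gives q² = ½·g·y₁·y₂·(y₁ + y₂) = ½×9.81×1.188×7.489×8.677 = 378.7.
q = √378.7 = 19.46 m²/s.

q = 19.46 m²/s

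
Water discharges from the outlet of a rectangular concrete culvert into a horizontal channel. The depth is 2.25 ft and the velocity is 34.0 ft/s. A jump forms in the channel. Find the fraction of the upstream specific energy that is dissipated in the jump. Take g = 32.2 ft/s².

Fr₁ = V₁/√(g·y₁) = 34.0/√(32.2×2.25) = 3.99.
Sequent-depth ratio: y₂/y₁ = ½[√(1 + 8Fr₁²) − 1] = ½[√128.6 − 1] = 5.17.
y₂ = 5.17 × 2.25 = 11.6 ft.
E₁ = y₁ + V₁²/2g = 20.2 ft. ΔE = (y₂ − y₁)³/(4y₁y₂) = 7.89 ft. ΔE/E₁ = 7.89/20.2 = 0.391.

ΔE/E₁ = 0.391 (39.1%)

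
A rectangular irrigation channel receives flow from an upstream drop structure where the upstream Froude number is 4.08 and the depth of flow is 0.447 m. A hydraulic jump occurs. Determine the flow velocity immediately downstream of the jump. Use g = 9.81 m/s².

Fr₁ = 4.08 (given).
Sequent-depth ratio: y₂/y₁ = ½[√(1 + 8Fr₁²) − 1] = ½[√134.2 − 1] = 5.29.
y₂ = 5.29 × 0.447 = 2.37 m.
V₁ = Fr₁·√(g·y₁) = 4.08×√(9.81×0.447) = 8.54 m/s; q = V₁·y₁ = 3.82 m²/s.
V₂ = q/y₂ = 3.82/2.37 = 1.61 m/s.

V₂ = 1.61 m/s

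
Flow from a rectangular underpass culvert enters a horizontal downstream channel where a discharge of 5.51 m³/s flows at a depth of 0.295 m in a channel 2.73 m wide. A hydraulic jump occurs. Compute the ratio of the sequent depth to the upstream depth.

q = Q/b = 5.51/2.73 = 2.02 m²/s; V₁ = q/y₁ = 6.84 m/s. Fr₁ = V₁/√(g·y₁) = 4.02.
Sequent-depth ratio: y₂/y₁ = ½[√(1 + 8Fr₁²) − 1] = ½[√130.4 − 1] = 5.21.

y₂/y₁ = 5.21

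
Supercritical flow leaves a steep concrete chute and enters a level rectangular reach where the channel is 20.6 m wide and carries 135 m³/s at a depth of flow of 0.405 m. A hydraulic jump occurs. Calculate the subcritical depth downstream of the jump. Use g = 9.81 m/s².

y₂ = 4.45 m

q = Q/b = 135/20.6 = 6.55 m²/s; V₁ = q/y₁ = 16.2 m/s. Fr₁ = V₁/√(g·y₁) = 8.12.
From the momentum equation for a rectangular channel, y₂/y₁ = ½[√(1 + 8Fr₁²) − 1] = ½[√528.2 − 1] = 11.0.
y₂ = 11.0 × 0.405 = 4.45 m.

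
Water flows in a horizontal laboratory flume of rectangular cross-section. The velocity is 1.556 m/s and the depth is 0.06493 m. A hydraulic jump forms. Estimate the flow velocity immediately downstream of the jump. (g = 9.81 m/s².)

V₂ = 0.6759 m/s

Fr₁ = V₁/√(g·y₁) = 1.556/√(9.81×0.06493) = 1.950.
Sequent-depth ratio: y₂/y₁ = ½[√(1 + 8Fr₁²) − 1] = ½[√31.408 − 1] = 2.302.
y₂ = 2.302 × 0.06493 = 0.1495 m.
q = V₁·y₁ = 1.556 × 0.06493 = 0.1010 m²/s.
V₂ = q/y₂ = 0.1010/0.1495 = 0.6759 m/s.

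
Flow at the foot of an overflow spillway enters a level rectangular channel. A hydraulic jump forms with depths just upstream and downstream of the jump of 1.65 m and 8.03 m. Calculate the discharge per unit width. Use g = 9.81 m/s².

For a rectangular channel the momentum equation gives q² = ½·g·y₁·y₂·(y₁ + y₂) = ½×9.81×1.65×8.03×9.68 = 629.
q = √629 = 25.1 m²/s.

q = 25.1 m²/s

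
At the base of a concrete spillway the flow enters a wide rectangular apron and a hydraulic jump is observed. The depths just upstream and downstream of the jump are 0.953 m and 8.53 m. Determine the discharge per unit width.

For a rectangular channel the momentum equation gives q² = ½·g·y₁·y₂·(y₁ + y₂) = ½×9.81×0.953×8.53×9.48 = 378.
q = √378 = 19.4 m²/s.

q = 19.4 m²/s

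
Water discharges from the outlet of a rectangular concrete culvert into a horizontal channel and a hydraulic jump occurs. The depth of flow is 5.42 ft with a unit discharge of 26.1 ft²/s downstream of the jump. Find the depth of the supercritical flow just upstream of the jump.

V₂ = q/y₂ = 26.1/5.42 = 4.82 ft/s; Fr₂ = V₂/√(g·y₂) = 0.365.
Applying the sequent-depth relation in reverse, y₁/y₂ = ½[√(1 + 8Fr₂²) − 1] = ½[√2.063 − 1] = 0.218.
y₁ = 0.218 × 5.42 = 1.18 ft.

y₁ = 1.18 ft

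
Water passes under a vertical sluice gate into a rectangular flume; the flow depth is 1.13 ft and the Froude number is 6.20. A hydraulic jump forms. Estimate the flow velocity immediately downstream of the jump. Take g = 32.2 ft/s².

V₂ = 4.52 ft/s

Fr₁ = 6.20 (given).
Sequent-depth ratio: y₂/y₁ = ½[√(1 + 8Fr₁²) − 1] = ½[√308.5 − 1] = 8.28.
y₂ = 8.28 × 1.13 = 9.36 ft.
V₁ = Fr₁·√(g·y₁) = 6.20×√(32.2×1.13) = 37.4 ft/s; q = V₁·y₁ = 42.3 ft²/s.
V₂ = q/y₂ = 42.3/9.36 = 4.52 ft/s.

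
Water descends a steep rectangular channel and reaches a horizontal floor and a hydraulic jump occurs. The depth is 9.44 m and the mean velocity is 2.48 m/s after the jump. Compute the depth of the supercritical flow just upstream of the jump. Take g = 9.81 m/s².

Fr₂ = V₂/√(g·y₂) = 2.48/√(9.81×9.44) = 0.258.
The Bélanger relation is symmetric: y₁/y₂ = ½[√(1 + 8Fr₂²) − 1] = ½[√1.531 − 1] = 0.119.
y₁ = 0.119 × 9.44 = 1.12 m.

y₁ = 1.12 m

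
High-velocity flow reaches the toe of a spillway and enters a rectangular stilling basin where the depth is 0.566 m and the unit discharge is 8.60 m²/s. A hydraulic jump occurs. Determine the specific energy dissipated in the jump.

ΔE = 7.29 m

V₁ = q/y₁ = 8.60/0.566 = 15.2 m/s. Fr₁ = V₁/√(g·y₁) = 15.2/√(9.81×0.566) = 6.45.
Conjugate-depth relation: y₂/y₁ = ½[√(1 + 8Fr₁²) − 1] = ½[√333.6 − 1] = 8.63.
y₂ = 8.63 × 0.566 = 4.89 m.
V₂ = q/y₂ = 8.60/4.89 = 1.76 m/s. E₁ = y₁ + V₁²/2g = 12.3 m; E₂ = y₂ + V₂²/2g = 5.04 m. ΔE = E₁ − E₂ = 7.29 m.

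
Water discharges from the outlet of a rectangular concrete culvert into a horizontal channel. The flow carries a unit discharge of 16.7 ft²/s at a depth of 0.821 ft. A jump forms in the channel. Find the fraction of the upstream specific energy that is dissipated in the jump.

ΔE/E₁ = 0.386 (38.6%)

V₁ = q/y₁ = 16.7/0.821 = 20.3 ft/s. Fr₁ = V₁/√(g·y₁) = 20.3/√(32.2×0.821) = 3.96.
Sequent-depth ratio: y₂/y₁ = ½[√(1 + 8Fr₁²) − 1] = ½[√126.2 − 1] = 5.12.
y₂ = 5.12 × 0.821 = 4.20 ft.
E₁ = y₁ + V₁²/2g = 7.25 ft. ΔE = (y₂ − y₁)³/(4y₁y₂) = 2.80 ft. ΔE/E₁ = 2.80/7.25 = 0.386.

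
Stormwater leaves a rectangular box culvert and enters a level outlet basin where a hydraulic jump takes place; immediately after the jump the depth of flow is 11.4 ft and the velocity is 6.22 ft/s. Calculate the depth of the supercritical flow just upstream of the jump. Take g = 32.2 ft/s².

y₁ = 2.04 ft

Fr₂ = V₂/√(g·y₂) = 6.22/√(32.2×11.4) = 0.325.
Since the conjugate-depth ratio holds either way, y₁/y₂ = ½[√(1 + 8Fr₂²) − 1] = ½[√1.843 − 1] = 0.179.
y₁ = 0.179 × 11.4 = 2.04 ft.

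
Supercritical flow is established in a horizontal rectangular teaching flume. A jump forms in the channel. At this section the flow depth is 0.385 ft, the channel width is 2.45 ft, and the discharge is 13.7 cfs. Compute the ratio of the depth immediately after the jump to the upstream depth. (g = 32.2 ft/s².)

y₂/y₁ = 5.36

q = Q/b = 13.7/2.45 = 5.59 ft²/s; V₁ = q/y₁ = 14.5 ft/s. Fr₁ = V₁/√(g·y₁) = 4.13.
Conjugate-depth relation: y₂/y₁ = ½[√(1 + 8Fr₁²) − 1] = ½[√137.1 − 1] = 5.36.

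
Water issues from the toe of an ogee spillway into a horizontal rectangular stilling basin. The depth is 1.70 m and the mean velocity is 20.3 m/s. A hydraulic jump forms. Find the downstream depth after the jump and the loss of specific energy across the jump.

Fr₁ = V₁/√(g·y₁) = 20.3/√(9.81×1.70) = 4.97.
By Bélanger, y₂/y₁ = ½[√(1 + 8Fr₁²) − 1] = ½[√198.7 − 1] = 6.55.
y₂ = 6.55 × 1.70 = 11.1 m.
q = V₁·y₁ = 20.3 × 1.70 = 34.5 m²/s. V₂ = q/y₂ = 34.5/11.1 = 3.10 m/s. E₁ = y₁ + V₁²/2g = 22.7 m; E₂ = y₂ + V₂²/2g = 11.6 m. ΔE = E₁ − E₂ = 11.1 m.

y₂ = 11.1 m; ΔE = 11.1 m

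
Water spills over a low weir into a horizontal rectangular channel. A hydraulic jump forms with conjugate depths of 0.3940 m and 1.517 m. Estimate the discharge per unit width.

For a rectangular channel the momentum equation gives q² = ½·g·y₁·y₂·(y₁ + y₂) = ½×9.81×0.3940×1.517×1.911 = 5.602.
q = √5.602 = 2.367 m²/s.

q = 2.367 m²/s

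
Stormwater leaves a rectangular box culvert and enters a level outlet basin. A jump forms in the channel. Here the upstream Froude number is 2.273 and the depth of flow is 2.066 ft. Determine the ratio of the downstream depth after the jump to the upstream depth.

y₂/y₁ = 2.753

Fr₁ = 2.273 (given).
Sequent-depth ratio: y₂/y₁ = ½[√(1 + 8Fr₁²) − 1] = ½[√42.332 − 1] = 2.753.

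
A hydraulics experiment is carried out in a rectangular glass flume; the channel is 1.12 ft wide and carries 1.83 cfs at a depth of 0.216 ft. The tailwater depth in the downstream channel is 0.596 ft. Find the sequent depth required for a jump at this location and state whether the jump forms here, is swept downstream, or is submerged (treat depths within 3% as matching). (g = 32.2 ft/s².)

q = Q/b = 1.83/1.12 = 1.63 ft²/s; V₁ = q/y₁ = 7.56 ft/s. Fr₁ = V₁/√(g·y₁) = 2.87.
Bélanger equation: y₂/y₁ = ½[√(1 + 8Fr₁²) − 1] = ½[√66.82 − 1] = 3.59.
y₂ = 3.59 × 0.216 = 0.775 ft.
Tailwater y_tw = 0.596 ft: y_tw < y₂, so the jump is swept downstream.

y₂ = 0.775 ft; the jump is swept downstream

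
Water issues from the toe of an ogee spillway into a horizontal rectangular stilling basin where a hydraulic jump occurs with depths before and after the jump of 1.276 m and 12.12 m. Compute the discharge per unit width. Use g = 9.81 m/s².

For a rectangular channel the momentum equation gives q² = ½·g·y₁·y₂·(y₁ + y₂) = ½×9.81×1.276×12.12×13.40 = 1016.
q = √1016 = 31.88 m²/s.

q = 31.88 m²/s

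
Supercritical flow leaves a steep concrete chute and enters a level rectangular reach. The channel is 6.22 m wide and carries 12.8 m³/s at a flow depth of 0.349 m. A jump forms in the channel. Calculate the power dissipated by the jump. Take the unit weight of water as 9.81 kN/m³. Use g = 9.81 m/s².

P = 75.9 kW

q = Q/b = 12.8/6.22 = 2.06 m²/s; V₁ = q/y₁ = 5.90 m/s. Fr₁ = V₁/√(g·y₁) = 3.19.
Conjugate-depth relation: y₂/y₁ = ½[√(1 + 8Fr₁²) − 1] = ½[√82.24 − 1] = 4.03.
y₂ = 4.03 × 0.349 = 1.41 m.
Head loss: ΔE = (y₂ − y₁)³/(4y₁y₂) = (1.41 − 0.349)³/(4×0.349×1.41) = 1.19/1.97 = 0.604 m.
P = γ·Q·ΔE = 9.81 × 12.8 × 0.604 = 75.9 kW.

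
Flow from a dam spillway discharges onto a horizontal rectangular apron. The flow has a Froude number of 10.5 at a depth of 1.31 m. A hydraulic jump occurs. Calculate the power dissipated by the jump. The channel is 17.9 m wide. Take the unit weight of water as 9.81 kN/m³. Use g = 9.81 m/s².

P = 470730 kW

Fr₁ = 10.5 (given).
Sequent-depth ratio: y₂/y₁ = ½[√(1 + 8Fr₁²) − 1] = ½[√883.0 − 1] = 14.4.
y₂ = 14.4 × 1.31 = 18.8 m.
V₁ = Fr₁·√(g·y₁) = 10.5×√(9.81×1.31) = 37.6 m/s; q = V₁·y₁ = 49.3 m²/s. V₂ = q/y₂ = 49.3/18.8 = 2.62 m/s. E₁ = y₁ + V₁²/2g = 73.5 m; E₂ = y₂ + V₂²/2g = 19.2 m. ΔE = E₁ − E₂ = 54.4 m.
Q = q·b = 49.3 × 17.9 = 883 m³/s. P = γ·Q·ΔE = 9.81 × 883 × 54.4 = 470730 kW.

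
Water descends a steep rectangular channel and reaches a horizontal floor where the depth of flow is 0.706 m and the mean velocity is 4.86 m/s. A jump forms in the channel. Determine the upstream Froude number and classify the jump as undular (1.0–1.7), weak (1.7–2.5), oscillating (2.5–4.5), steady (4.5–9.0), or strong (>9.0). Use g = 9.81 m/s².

Fr₁ = V₁/√(g·y₁) = 4.86/√(9.81×0.706) = 1.85.
Fr₁ = 1.85 lies in the weak range.

Fr₁ = 1.85; weak jump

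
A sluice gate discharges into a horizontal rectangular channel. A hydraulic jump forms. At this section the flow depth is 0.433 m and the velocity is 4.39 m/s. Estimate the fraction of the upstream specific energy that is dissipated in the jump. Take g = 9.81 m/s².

ΔE/E₁ = 0.112 (11.2%)

Fr₁ = V₁/√(g·y₁) = 4.39/√(9.81×0.433) = 2.13.
From the momentum equation for a rectangular channel, y₂/y₁ = ½[√(1 + 8Fr₁²) − 1] = ½[√37.30 − 1] = 2.55.
y₂ = 2.55 × 0.433 = 1.11 m.
E₁ = y₁ + V₁²/2g = 1.42 m. ΔE = (y₂ − y₁)³/(4y₁y₂) = 0.159 m. ΔE/E₁ = 0.159/1.42 = 0.112.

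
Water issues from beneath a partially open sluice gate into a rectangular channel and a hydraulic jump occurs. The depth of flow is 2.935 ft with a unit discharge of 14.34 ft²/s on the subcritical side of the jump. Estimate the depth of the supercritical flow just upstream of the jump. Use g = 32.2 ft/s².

y₁ = 1.083 ft

V₂ = q/y₂ = 14.34/2.935 = 4.886 ft/s; Fr₂ = V₂/√(g·y₂) = 0.5026.
From the momentum equation (using Fr₂), y₁/y₂ = ½[√(1 + 8Fr₂²) − 1] = ½[√3.0207 − 1] = 0.3690.
y₁ = 0.3690 × 2.935 = 1.083 ft.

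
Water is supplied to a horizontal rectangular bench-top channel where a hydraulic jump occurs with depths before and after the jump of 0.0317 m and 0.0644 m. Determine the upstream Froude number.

For a rectangular channel the momentum equation gives q² = ½·g·y₁·y₂·(y₁ + y₂) = ½×9.81×0.0317×0.0644×0.0961 = 0.000962.
q = √0.000962 = 0.0310 m²/s.
V₁ = q/y₁ = 0.979 m/s; Fr₁ = V₁/√(g·y₁) = 1.75.

Fr₁ = 1.75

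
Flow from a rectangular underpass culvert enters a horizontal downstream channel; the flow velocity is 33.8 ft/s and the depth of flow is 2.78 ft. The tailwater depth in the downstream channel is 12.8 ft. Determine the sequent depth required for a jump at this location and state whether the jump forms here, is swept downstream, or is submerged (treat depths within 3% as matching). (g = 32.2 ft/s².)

Fr₁ = V₁/√(g·y₁) = 33.8/√(32.2×2.78) = 3.57.
By Bélanger, y₂/y₁ = ½[√(1 + 8Fr₁²) − 1] = ½[√103.1 − 1] = 4.58.
y₂ = 4.58 × 2.78 = 12.7 ft.
Tailwater y_tw = 12.8 ft: y_tw ≈ y₂, so the jump forms here.

y₂ = 12.7 ft; the jump forms here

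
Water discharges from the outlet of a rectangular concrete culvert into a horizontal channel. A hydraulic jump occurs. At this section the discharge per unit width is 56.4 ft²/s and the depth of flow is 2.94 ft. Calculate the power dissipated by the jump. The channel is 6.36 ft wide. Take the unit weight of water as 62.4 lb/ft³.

V₁ = q/y₁ = 56.4/2.94 = 19.2 ft/s. Fr₁ = V₁/√(g·y₁) = 19.2/√(32.2×2.94) = 1.97.
Bélanger equation: y₂/y₁ = ½[√(1 + 8Fr₁²) − 1] = ½[√32.10 − 1] = 2.33.
y₂ = 2.33 × 2.94 = 6.86 ft.
Head loss: ΔE = (y₂ − y₁)³/(4y₁y₂) = (6.86 − 2.94)³/(4×2.94×6.86) = 60.2/80.7 = 0.746 ft.
Q = q·b = 56.4 × 6.36 = 359 cfs. P = γ·Q·ΔE/550 = 62.4 × 359 × 0.746 / 550 = 30.4 hp.

P = 30.4 hp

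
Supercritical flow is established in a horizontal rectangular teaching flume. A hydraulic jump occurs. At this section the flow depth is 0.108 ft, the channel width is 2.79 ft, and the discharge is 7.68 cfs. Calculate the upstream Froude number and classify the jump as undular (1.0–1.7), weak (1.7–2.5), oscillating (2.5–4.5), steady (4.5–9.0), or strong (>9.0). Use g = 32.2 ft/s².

q = Q/b = 7.68/2.79 = 2.75 ft²/s; V₁ = q/y₁ = 25.5 ft/s. Fr₁ = V₁/√(g·y₁) = 13.7.
Fr₁ = 13.7 lies in the strong range.

Fr₁ = 13.7; strong jump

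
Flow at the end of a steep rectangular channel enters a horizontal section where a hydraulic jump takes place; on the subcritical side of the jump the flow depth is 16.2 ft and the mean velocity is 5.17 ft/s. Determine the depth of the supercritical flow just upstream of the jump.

y₁ = 1.52 ft

Fr₂ = V₂/√(g·y₂) = 5.17/√(32.2×16.2) = 0.226.
From the momentum equation (using Fr₂), y₁/y₂ = ½[√(1 + 8Fr₂²) − 1] = ½[√1.410 − 1] = 0.0937.
y₁ = 0.0937 × 16.2 = 1.52 ft.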